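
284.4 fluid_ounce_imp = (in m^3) 0.008081. Check: 1 fluid_ounce_imp = 2.8413063e-05 m^3, so 284.4 fluid_ounce_imp = 284.4 * 2.8413063e-05 = 0.008080675 m^3. Result: 0.008080675 m^3 ≈ 0.008081 m^3 (4 s.f.).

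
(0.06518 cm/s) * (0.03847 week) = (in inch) 597.1. Check: 1 cm/s = 0.01 m/s, so 0.06518 cm/s = 0.06518 * 0.01 = 0.0006518 m/s. 1 week = 604800 s, so 0.03847 week = 0.03847 * 604800 = 23266.656 s. Combine: 0.0006518 m/s * 23266.656 s = 15.165206 m. 1 inch = 0.0254 m, so 15.165206 m = 15.165206 / 0.0254 = 597.05537 inch ≈ 597.1 inch (4 s.f.).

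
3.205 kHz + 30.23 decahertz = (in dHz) 1 kHz = 1000 Hz, so 3.205 kHz = 3.205 * 1000 = 3205 Hz. 1 decahertz = 10 Hz, so 30.23 decahertz = 30.23 * 10 = 302.3 Hz. Sum: 3205 + 302.3 = 3507.3 Hz. 1 dHz = 0.1 Hz, so 3507.3 Hz = 3507.3 / 0.1 = 35073 dHz ≈ 3.507e+04 dHz (4 s.f.). Final answer: 3.507e+04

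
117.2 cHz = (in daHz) 0.1172. Check: 1 cHz = 0.01 Hz, so 117.2 cHz = 117.2 * 0.01 = 1.172 Hz. 1 daHz = 10 Hz, so 1.172 Hz = 1.172 / 10 = 0.1172 daHz.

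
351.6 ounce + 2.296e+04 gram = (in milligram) 1 ounce = 0.028349523 kg, so 351.6 ounce = 351.6 * 0.028349523 = 9.9676923 kg. 1 gram = 0.001 kg, so 2.296e+04 gram = 2.296e+04 * 0.001 = 22.96 kg. Sum: 9.9676923 + 22.96 = 32.927692 kg. 1 milligram = 1e-06 kg, so 32.927692 kg = 32.927692 / 1e-06 = 32927692 milligram ≈ 3.293e+07 milligram (4 s.f.). Final answer: 3.293e+07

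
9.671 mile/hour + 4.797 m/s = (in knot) 1 mile/hour = 0.44704 m/s, so 9.671 mile/hour = 9.671 * 0.44704 = 4.3233238 m/s. 4.797 m/s is already in m/s. Sum: 4.3233238 + 4.797 = 9.1203238 m/s. 1 knot = 0.51444444 m/s, so 9.1203238 m/s = 9.1203238 / 0.51444444 = 17.728491 knot ≈ 17.73 knot (4 s.f.). Final answer: 17.73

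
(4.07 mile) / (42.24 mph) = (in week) 1 mile = 1609.344 m, so 4.07 mile = 4.07 * 1609.344 = 6550.0301 m. 1 mph = 0.44704 m/s, so 42.24 mph = 42.24 * 0.44704 = 18.88297 m/s. Combine: 6550.0301 m / 18.88297 m/s = 346.875 s. 1 week = 604800 s, so 346.875 s = 346.875 / 604800 = 0.00057353671 week ≈ 0.0005735 week (4 s.f.). Final answer: 0.0005735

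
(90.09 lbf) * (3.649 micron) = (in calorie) 0.0003495. Check: 1 lbf = 4.4482216 N, so 90.09 lbf = 90.09 * 4.4482216 = 400.74029 N. 1 micron = 1e-06 m, so 3.649 micron = 3.649 * 1e-06 = 3.649e-06 m. Combine: 400.74029 N * 3.649e-06 m = 0.0014623013 J. 1 calorie = 4.184 J, so 0.0014623013 J = 0.0014623013 / 4.184 = 0.0003494984 calorie ≈ 0.0003495 calorie (4 s.f.).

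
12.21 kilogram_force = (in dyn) 1 kilogram_force = 9.80665 N, so 12.21 kilogram_force = 12.21 * 9.80665 = 119.7392 N. 1 dyn = 1e-05 N, so 119.7392 N = 119.7392 / 1e-05 = 11973920 dyn ≈ 1.197e+07 dyn (4 s.f.). Final answer: 1.197e+07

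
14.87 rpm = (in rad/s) 1.557. Check: 1 rpm = 0.10471976 rad/s, so 14.87 rpm = 14.87 * 0.10471976 = 1.5571828 rad/s. Result: 1.5571828 rad/s ≈ 1.557 rad/s (4 s.f.).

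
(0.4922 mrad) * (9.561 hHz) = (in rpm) 1 mrad = 0.001 rad, so 0.4922 mrad = 0.4922 * 0.001 = 0.0004922 rad. 1 hHz = 100 Hz, so 9.561 hHz = 9.561 * 100 = 956.1 Hz. Combine: 0.0004922 rad * 956.1 Hz = 0.47059242 rad/s. 1 rpm = 0.10471976 rad/s, so 0.47059242 rad/s = 0.47059242 / 0.10471976 = 4.4938266 rpm ≈ 4.494 rpm (4 s.f.). Final answer: 4.494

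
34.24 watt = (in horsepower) 0.04592. Check: 34.24 watt = 34.24 W. 1 horsepower = 745.69987 W, so 34.24 W = 34.24 / 745.69987 = 0.045916596 horsepower ≈ 0.04592 horsepower (4 s.f.).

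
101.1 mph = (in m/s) 1 mph = 0.44704 m/s, so 101.1 mph = 101.1 * 0.44704 = 45.195744 m/s. Result: 45.195744 m/s ≈ 45.2 m/s (4 s.f.). Final answer: 45.2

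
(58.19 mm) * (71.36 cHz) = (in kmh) 1 mm = 0.001 m, so 58.19 mm = 58.19 * 0.001 = 0.05819 m. 1 cHz = 0.01 Hz, so 71.36 cHz = 71.36 * 0.01 = 0.7136 Hz. Combine: 0.05819 m * 0.7136 Hz = 0.041524384 m/s. 1 kmh = 0.27777778 m/s, so 0.041524384 m/s = 0.041524384 / 0.27777778 = 0.14948778 kmh ≈ 0.1495 kmh (4 s.f.). Final answer: 0.1495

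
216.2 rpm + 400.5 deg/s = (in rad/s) 1 rpm = 0.10471976 rad/s, so 216.2 rpm = 216.2 * 0.10471976 = 22.640411 rad/s. 1 deg/s = 0.017453293 rad/s, so 400.5 deg/s = 400.5 * 0.017453293 = 6.9900437 rad/s. Sum: 22.640411 + 6.9900437 = 29.630455 rad/s. Result: 29.630455 rad/s ≈ 29.63 rad/s (4 s.f.). Final answer: 29.63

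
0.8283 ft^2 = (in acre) 1.902e-05. Check: 1 ft^2 = 0.09290304 m^2, so 0.8283 ft^2 = 0.8283 * 0.09290304 = 0.076951588 m^2. 1 acre = 4046.8564 m^2, so 0.076951588 m^2 = 0.076951588 / 4046.8564 = 1.9015152e-05 acre ≈ 1.902e-05 acre (4 s.f.).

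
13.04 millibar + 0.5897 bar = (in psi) 1 millibar = 100 Pa, so 13.04 millibar = 13.04 * 100 = 1304 Pa. 1 bar = 100000 Pa, so 0.5897 bar = 0.5897 * 100000 = 58970 Pa. Sum: 1304 + 58970 = 60274 Pa. 1 psi = 6894.7573 Pa, so 60274 Pa = 60274 / 6894.7573 = 8.7420046 psi ≈ 8.742 psi (4 s.f.). Final answer: 8.742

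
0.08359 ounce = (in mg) 1 ounce = 0.028349523 kg, so 0.08359 ounce = 0.08359 * 0.028349523 = 0.0023697366 kg. 1 mg = 1e-06 kg, so 0.0023697366 kg = 0.0023697366 / 1e-06 = 2369.7366 mg ≈ 2370 mg (4 s.f.). Final answer: 2370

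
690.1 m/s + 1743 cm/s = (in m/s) 707.5. Check: 690.1 m/s is already in m/s. 1 cm/s = 0.01 m/s, so 1743 cm/s = 1743 * 0.01 = 17.43 m/s. Sum: 690.1 + 17.43 = 707.53 m/s. Result: 707.53 m/s ≈ 707.5 m/s (4 s.f.).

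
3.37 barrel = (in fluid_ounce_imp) 1 barrel = 0.15898729 m^3, so 3.37 barrel = 3.37 * 0.15898729 = 0.53578718 m^3. 1 fluid_ounce_imp = 2.8413063e-05 m^3, so 0.53578718 m^3 = 0.53578718 / 2.8413063e-05 = 18857.073 fluid_ounce_imp ≈ 1.886e+04 fluid_ounce_imp (4 s.f.). Final answer: 1.886e+04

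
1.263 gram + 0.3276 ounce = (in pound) 1 gram = 0.001 kg, so 1.263 gram = 1.263 * 0.001 = 0.001263 kg. 1 ounce = 0.028349523 kg, so 0.3276 ounce = 0.3276 * 0.028349523 = 0.0092873038 kg. Sum: 0.001263 + 0.0092873038 = 0.010550304 kg. 1 pound = 0.45359237 kg, so 0.010550304 kg = 0.010550304 / 0.45359237 = 0.023259438 pound ≈ 0.02326 pound (4 s.f.). Final answer: 0.02326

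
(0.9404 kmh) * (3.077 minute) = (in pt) 1 kmh = 0.27777778 m/s, so 0.9404 kmh = 0.9404 * 0.27777778 = 0.26122222 m/s. 1 minute = 60 s, so 3.077 minute = 3.077 * 60 = 184.62 s. Combine: 0.26122222 m/s * 184.62 s = 48.226847 m. 1 pt = 0.00035277778 m, so 48.226847 m = 48.226847 / 0.00035277778 = 136706.02 pt ≈ 1.367e+05 pt (4 s.f.). Final answer: 1.367e+05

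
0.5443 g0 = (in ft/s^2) 1 g0 = 9.80665 m/s^2, so 0.5443 g0 = 0.5443 * 9.80665 = 5.3377596 m/s^2. 1 ft/s^2 = 0.3048 m/s^2, so 5.3377596 m/s^2 = 5.3377596 / 0.3048 = 17.512335 ft/s^2 ≈ 17.51 ft/s^2 (4 s.f.). Final answer: 17.51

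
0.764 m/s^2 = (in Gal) 76.4. Check: 1 Gal = 0.01 m/s^2, so 0.764 m/s^2 = 0.764 / 0.01 = 76.4 Gal.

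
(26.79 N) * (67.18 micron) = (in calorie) 0.0004302. Check: 26.79 N is already in N. 1 micron = 1e-06 m, so 67.18 micron = 67.18 * 1e-06 = 6.718e-05 m. Combine: 26.79 N * 6.718e-05 m = 0.0017997522 J. 1 calorie = 4.184 J, so 0.0017997522 J = 0.0017997522 / 4.184 = 0.0004301511 calorie ≈ 0.0004302 calorie (4 s.f.).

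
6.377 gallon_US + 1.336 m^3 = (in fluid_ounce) 1 gallon_US = 0.0037854118 m^3, so 6.377 gallon_US = 6.377 * 0.0037854118 = 0.024139571 m^3. 1.336 m^3 is already in m^3. Sum: 0.024139571 + 1.336 = 1.3601396 m^3. 1 fluid_ounce = 2.957353e-05 m^3, so 1.3601396 m^3 = 1.3601396 / 2.957353e-05 = 45991.79 fluid_ounce ≈ 4.599e+04 fluid_ounce (4 s.f.). Final answer: 4.599e+04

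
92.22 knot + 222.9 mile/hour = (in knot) 1 knot = 0.51444444 m/s, so 92.22 knot = 92.22 * 0.51444444 = 47.442067 m/s. 1 mile/hour = 0.44704 m/s, so 222.9 mile/hour = 222.9 * 0.44704 = 99.645216 m/s. Sum: 47.442067 + 99.645216 = 147.08728 m/s. 1 knot = 0.51444444 m/s, so 147.08728 m/s = 147.08728 / 0.51444444 = 285.9148 knot ≈ 285.9 knot (4 s.f.). Final answer: 285.9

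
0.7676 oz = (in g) 21.76. Check: 1 oz = 0.028349523 kg, so 0.7676 oz = 0.7676 * 0.028349523 = 0.021761094 kg. 1 g = 0.001 kg, so 0.021761094 kg = 0.021761094 / 0.001 = 21.761094 g ≈ 21.76 g (4 s.f.).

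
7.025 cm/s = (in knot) 0.1366. Check: 1 cm/s = 0.01 m/s, so 7.025 cm/s = 7.025 * 0.01 = 0.07025 m/s. 1 knot = 0.51444444 m/s, so 0.07025 m/s = 0.07025 / 0.51444444 = 0.13655508 knot ≈ 0.1366 knot (4 s.f.).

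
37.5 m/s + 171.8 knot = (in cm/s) 37.5 m/s is already in m/s. 1 knot = 0.51444444 m/s, so 171.8 knot = 171.8 * 0.51444444 = 88.381556 m/s. Sum: 37.5 + 88.381556 = 125.88156 m/s. 1 cm/s = 0.01 m/s, so 125.88156 m/s = 125.88156 / 0.01 = 12588.156 cm/s ≈ 1.259e+04 cm/s (4 s.f.). Final answer: 1.259e+04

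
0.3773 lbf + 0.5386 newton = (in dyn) 2.217e+05. Check: 1 lbf = 4.4482216 N, so 0.3773 lbf = 0.3773 * 4.4482216 = 1.678314 N. 0.5386 newton = 0.5386 N. Sum: 1.678314 + 0.5386 = 2.216914 N. 1 dyn = 1e-05 N, so 2.216914 N = 2.216914 / 1e-05 = 221691.4 dyn ≈ 2.217e+05 dyn (4 s.f.).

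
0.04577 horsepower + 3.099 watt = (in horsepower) 0.04993. Check: 1 horsepower = 745.69987 W, so 0.04577 horsepower = 0.04577 * 745.69987 = 34.130683 W. 3.099 watt = 3.099 W. Sum: 34.130683 + 3.099 = 37.229683 W. 1 horsepower = 745.69987 W, so 37.229683 W = 37.229683 / 745.69987 = 0.049925827 horsepower ≈ 0.04993 horsepower (4 s.f.).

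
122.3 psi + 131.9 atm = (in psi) 1 psi = 6894.7573 Pa, so 122.3 psi = 122.3 * 6894.7573 = 843228.82 Pa. 1 atm = 101325 Pa, so 131.9 atm = 131.9 * 101325 = 13364768 Pa. Sum: 843228.82 + 13364768 = 14207996 Pa. 1 psi = 6894.7573 Pa, so 14207996 Pa = 14207996 / 6894.7573 = 2060.6956 psi ≈ 2061 psi (4 s.f.). Final answer: 2061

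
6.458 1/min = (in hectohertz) 1 1/min = 0.016666667 Hz, so 6.458 1/min = 6.458 * 0.016666667 = 0.10763333 Hz. 1 hectohertz = 100 Hz, so 0.10763333 Hz = 0.10763333 / 100 = 0.0010763333 hectohertz ≈ 0.001076 hectohertz (4 s.f.). Final answer: 0.001076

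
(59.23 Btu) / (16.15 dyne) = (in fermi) 1 Btu = 1055.0559 J, so 59.23 Btu = 59.23 * 1055.0559 = 62490.958 J. 1 dyne = 1e-05 N, so 16.15 dyne = 16.15 * 1e-05 = 0.0001615 N. Combine: 62490.958 J / 0.0001615 N = 3.8694092e+08 m. 1 fermi = 1e-15 m, so 3.8694092e+08 m = 3.8694092e+08 / 1e-15 = 3.8694092e+23 fermi ≈ 3.869e+23 fermi (4 s.f.). Final answer: 3.869e+23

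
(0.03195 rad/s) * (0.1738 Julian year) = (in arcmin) 0.03195 rad/s is already in rad/s. 1 Julian year = 31557600 s, so 0.1738 Julian year = 0.1738 * 31557600 = 5484710.9 s. Combine: 0.03195 rad/s * 5484710.9 s = 175236.51 rad. 1 arcmin = 0.00029088821 rad, so 175236.51 rad = 175236.51 / 0.00029088821 = 6.0241876e+08 arcmin ≈ 6.024e+08 arcmin (4 s.f.). Final answer: 6.024e+08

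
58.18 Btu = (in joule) 1 Btu = 1055.0559 J, so 58.18 Btu = 58.18 * 1055.0559 = 61383.15 J. 61383.15 J = 61383.15 joule ≈ 6.138e+04 joule (4 s.f.). Final answer: 6.138e+04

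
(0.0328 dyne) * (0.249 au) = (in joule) 1 dyne = 1e-05 N, so 0.0328 dyne = 0.0328 * 1e-05 = 3.28e-07 N. 1 au = 1.4959787e+11 m, so 0.249 au = 0.249 * 1.4959787e+11 = 3.724987e+10 m. Combine: 3.28e-07 N * 3.724987e+10 m = 12217.957 J. 12217.957 J = 12217.957 joule ≈ 1.222e+04 joule (4 s.f.). Final answer: 1.222e+04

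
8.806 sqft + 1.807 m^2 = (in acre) 1 sqft = 0.09290304 m^2, so 8.806 sqft = 8.806 * 0.09290304 = 0.81810417 m^2. 1.807 m^2 is already in m^2. Sum: 0.81810417 + 1.807 = 2.6251042 m^2. 1 acre = 4046.8564 m^2, so 2.6251042 m^2 = 2.6251042 / 4046.8564 = 0.00064867737 acre ≈ 0.0006487 acre (4 s.f.). Final answer: 0.0006487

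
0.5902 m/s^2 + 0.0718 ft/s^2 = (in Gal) 0.5902 m/s^2 is already in m/s^2. 1 ft/s^2 = 0.3048 m/s^2, so 0.0718 ft/s^2 = 0.0718 * 0.3048 = 0.02188464 m/s^2. Sum: 0.5902 + 0.02188464 = 0.61208464 m/s^2. 1 Gal = 0.01 m/s^2, so 0.61208464 m/s^2 = 0.61208464 / 0.01 = 61.208464 Gal ≈ 61.21 Gal (4 s.f.). Final answer: 61.21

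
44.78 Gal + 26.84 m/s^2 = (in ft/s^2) 89.53. Check: 1 Gal = 0.01 m/s^2, so 44.78 Gal = 44.78 * 0.01 = 0.4478 m/s^2. 26.84 m/s^2 is already in m/s^2. Sum: 0.4478 + 26.84 = 27.2878 m/s^2. 1 ft/s^2 = 0.3048 m/s^2, so 27.2878 m/s^2 = 27.2878 / 0.3048 = 89.526903 ft/s^2 ≈ 89.53 ft/s^2 (4 s.f.).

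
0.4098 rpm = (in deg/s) 1 rpm = 0.10471976 rad/s, so 0.4098 rpm = 0.4098 * 0.10471976 = 0.042914156 rad/s. 1 deg/s = 0.017453293 rad/s, so 0.042914156 rad/s = 0.042914156 / 0.017453293 = 2.4588 deg/s ≈ 2.459 deg/s (4 s.f.). Final answer: 2.459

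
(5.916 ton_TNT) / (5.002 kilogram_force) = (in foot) 1.656e+09. Check: 1 ton_TNT = 4.184e+09 J, so 5.916 ton_TNT = 5.916 * 4.184e+09 = 2.4752544e+10 J. 1 kilogram_force = 9.80665 N, so 5.002 kilogram_force = 5.002 * 9.80665 = 49.052863 N. Combine: 2.4752544e+10 J / 49.052863 N = 5.0460956e+08 m. 1 foot = 0.3048 m, so 5.0460956e+08 m = 5.0460956e+08 / 0.3048 = 1.6555432e+09 foot ≈ 1.656e+09 foot (4 s.f.).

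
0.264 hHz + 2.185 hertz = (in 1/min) 1 hHz = 100 Hz, so 0.264 hHz = 0.264 * 100 = 26.4 Hz. 2.185 hertz = 2.185 Hz. Sum: 26.4 + 2.185 = 28.585 Hz. 1 1/min = 0.016666667 Hz, so 28.585 Hz = 28.585 / 0.016666667 = 1715.1 1/min ≈ 1715 1/min (4 s.f.). Final answer: 1715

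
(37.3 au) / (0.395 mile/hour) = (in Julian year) 1 au = 1.4959787e+11 m, so 37.3 au = 37.3 * 1.4959787e+11 = 5.5800006e+12 m. 1 mile/hour = 0.44704 m/s, so 0.395 mile/hour = 0.395 * 0.44704 = 0.1765808 m/s. Combine: 5.5800006e+12 m / 0.1765808 m/s = 3.1600268e+13 s. 1 Julian year = 31557600 s, so 3.1600268e+13 s = 3.1600268e+13 / 31557600 = 1001352.1 Julian year ≈ 1.001e+06 Julian year (4 s.f.). Final answer: 1.001e+06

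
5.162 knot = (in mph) 1 knot = 0.51444444 m/s, so 5.162 knot = 5.162 * 0.51444444 = 2.6555622 m/s. 1 mph = 0.44704 m/s, so 2.6555622 m/s = 2.6555622 / 0.44704 = 5.9403235 mph ≈ 5.94 mph (4 s.f.). Final answer: 5.94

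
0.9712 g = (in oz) 0.03426. Check: 1 g = 0.001 kg, so 0.9712 g = 0.9712 * 0.001 = 0.0009712 kg. 1 oz = 0.028349523 kg, so 0.0009712 kg = 0.0009712 / 0.028349523 = 0.034258072 oz ≈ 0.03426 oz (4 s.f.).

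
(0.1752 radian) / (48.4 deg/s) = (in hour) 5.761e-05. Check: 0.1752 radian = 0.1752 rad. 1 deg/s = 0.017453293 rad/s, so 48.4 deg/s = 48.4 * 0.017453293 = 0.84473936 rad/s. Combine: 0.1752 rad / 0.84473936 rad/s = 0.20740125 s. 1 hour = 3600 s, so 0.20740125 s = 0.20740125 / 3600 = 5.7611459e-05 hour ≈ 5.761e-05 hour (4 s.f.).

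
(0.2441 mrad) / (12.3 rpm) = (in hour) 1 mrad = 0.001 rad, so 0.2441 mrad = 0.2441 * 0.001 = 0.0002441 rad. 1 rpm = 0.10471976 rad/s, so 12.3 rpm = 12.3 * 0.10471976 = 1.288053 rad/s. Combine: 0.0002441 rad / 1.288053 rad/s = 0.00018951084 s. 1 hour = 3600 s, so 0.00018951084 s = 0.00018951084 / 3600 = 5.2641899e-08 hour ≈ 5.264e-08 hour (4 s.f.). Final answer: 5.264e-08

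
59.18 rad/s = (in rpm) 1 rpm = 0.10471976 rad/s, so 59.18 rad/s = 59.18 / 0.10471976 = 565.12737 rpm ≈ 565.1 rpm (4 s.f.). Final answer: 565.1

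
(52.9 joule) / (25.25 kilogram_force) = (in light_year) 52.9 joule = 52.9 J. 1 kilogram_force = 9.80665 N, so 25.25 kilogram_force = 25.25 * 9.80665 = 247.61791 N. Combine: 52.9 J / 247.61791 N = 0.21363559 m. 1 light_year = 9.4607305e+15 m, so 0.21363559 m = 0.21363559 / 9.4607305e+15 = 2.25813e-17 light_year ≈ 2.258e-17 light_year (4 s.f.). Final answer: 2.258e-17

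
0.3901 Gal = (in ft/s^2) 1 Gal = 0.01 m/s^2, so 0.3901 Gal = 0.3901 * 0.01 = 0.003901 m/s^2. 1 ft/s^2 = 0.3048 m/s^2, so 0.003901 m/s^2 = 0.003901 / 0.3048 = 0.012798556 ft/s^2 ≈ 0.0128 ft/s^2 (4 s.f.). Final answer: 0.0128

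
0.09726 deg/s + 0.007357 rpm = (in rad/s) 1 deg/s = 0.017453293 rad/s, so 0.09726 deg/s = 0.09726 * 0.017453293 = 0.0016975072 rad/s. 1 rpm = 0.10471976 rad/s, so 0.007357 rpm = 0.007357 * 0.10471976 = 0.00077042324 rad/s. Sum: 0.0016975072 + 0.00077042324 = 0.0024679305 rad/s. Result: 0.0024679305 rad/s ≈ 0.002468 rad/s (4 s.f.). Final answer: 0.002468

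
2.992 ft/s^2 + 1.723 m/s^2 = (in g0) 1 ft/s^2 = 0.3048 m/s^2, so 2.992 ft/s^2 = 2.992 * 0.3048 = 0.9119616 m/s^2. 1.723 m/s^2 is already in m/s^2. Sum: 0.9119616 + 1.723 = 2.6349616 m/s^2. 1 g0 = 9.80665 m/s^2, so 2.6349616 m/s^2 = 2.6349616 / 9.80665 = 0.26869131 g0 ≈ 0.2687 g0 (4 s.f.). Final answer: 0.2687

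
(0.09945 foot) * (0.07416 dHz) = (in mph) 1 foot = 0.3048 m, so 0.09945 foot = 0.09945 * 0.3048 = 0.03031236 m. 1 dHz = 0.1 Hz, so 0.07416 dHz = 0.07416 * 0.1 = 0.007416 Hz. Combine: 0.03031236 m * 0.007416 Hz = 0.00022479646 m/s. 1 mph = 0.44704 m/s, so 0.00022479646 m/s = 0.00022479646 / 0.44704 = 0.00050285536 mph ≈ 0.0005029 mph (4 s.f.). Final answer: 0.0005029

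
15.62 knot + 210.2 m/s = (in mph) 488.2. Check: 1 knot = 0.51444444 m/s, so 15.62 knot = 15.62 * 0.51444444 = 8.0356222 m/s. 210.2 m/s is already in m/s. Sum: 8.0356222 + 210.2 = 218.23562 m/s. 1 mph = 0.44704 m/s, so 218.23562 m/s = 218.23562 / 0.44704 = 488.17918 mph ≈ 488.2 mph (4 s.f.).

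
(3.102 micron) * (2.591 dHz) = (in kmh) 2.893e-06. Check: 1 micron = 1e-06 m, so 3.102 micron = 3.102 * 1e-06 = 3.102e-06 m. 1 dHz = 0.1 Hz, so 2.591 dHz = 2.591 * 0.1 = 0.2591 Hz. Combine: 3.102e-06 m * 0.2591 Hz = 8.037282e-07 m/s. 1 kmh = 0.27777778 m/s, so 8.037282e-07 m/s = 8.037282e-07 / 0.27777778 = 2.8934215e-06 kmh ≈ 2.893e-06 kmh (4 s.f.).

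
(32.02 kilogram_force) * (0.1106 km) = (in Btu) 1 kilogram_force = 9.80665 N, so 32.02 kilogram_force = 32.02 * 9.80665 = 314.00893 N. 1 km = 1000 m, so 0.1106 km = 0.1106 * 1000 = 110.6 m. Combine: 314.00893 N * 110.6 m = 34729.388 J. 1 Btu = 1055.0559 J, so 34729.388 J = 34729.388 / 1055.0559 = 32.917109 Btu ≈ 32.92 Btu (4 s.f.). Final answer: 32.92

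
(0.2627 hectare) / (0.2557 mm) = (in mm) 1 hectare = 10000 m^2, so 0.2627 hectare = 0.2627 * 10000 = 2627 m^2. 1 mm = 0.001 m, so 0.2557 mm = 0.2557 * 0.001 = 0.0002557 m. Combine: 2627 m^2 / 0.0002557 m = 10273758 m. 1 mm = 0.001 m, so 10273758 m = 10273758 / 0.001 = 1.0273758e+10 mm ≈ 1.027e+10 mm (4 s.f.). Final answer: 1.027e+10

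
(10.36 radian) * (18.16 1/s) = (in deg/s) 10.36 radian = 10.36 rad. 18.16 1/s = 18.16 Hz. Combine: 10.36 rad * 18.16 Hz = 188.1376 rad/s. 1 deg/s = 0.017453293 rad/s, so 188.1376 rad/s = 188.1376 / 0.017453293 = 10779.49 deg/s ≈ 1.078e+04 deg/s (4 s.f.). Final answer: 1.078e+04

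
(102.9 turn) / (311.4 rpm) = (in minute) 0.3304. Check: 1 turn = 6.2831853 rad, so 102.9 turn = 102.9 * 6.2831853 = 646.53977 rad. 1 rpm = 0.10471976 rad/s, so 311.4 rpm = 311.4 * 0.10471976 = 32.609732 rad/s. Combine: 646.53977 rad / 32.609732 rad/s = 19.82659 s. 1 minute = 60 s, so 19.82659 s = 19.82659 / 60 = 0.33044316 minute ≈ 0.3304 minute (4 s.f.).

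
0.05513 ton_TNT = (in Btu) 1 ton_TNT = 4.184e+09 J, so 0.05513 ton_TNT = 0.05513 * 4.184e+09 = 2.3066392e+08 J. 1 Btu = 1055.0559 J, so 2.3066392e+08 J = 2.3066392e+08 / 1055.0559 = 218627.21 Btu ≈ 2.186e+05 Btu (4 s.f.). Final answer: 2.186e+05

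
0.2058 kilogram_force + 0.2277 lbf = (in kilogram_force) 1 kilogram_force = 9.80665 N, so 0.2058 kilogram_force = 0.2058 * 9.80665 = 2.0182086 N. 1 lbf = 4.4482216 N, so 0.2277 lbf = 0.2277 * 4.4482216 = 1.0128601 N. Sum: 2.0182086 + 1.0128601 = 3.0310686 N. 1 kilogram_force = 9.80665 N, so 3.0310686 N = 3.0310686 / 9.80665 = 0.30908298 kilogram_force ≈ 0.3091 kilogram_force (4 s.f.). Final answer: 0.3091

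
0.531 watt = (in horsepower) 0.531 watt = 0.531 W. 1 horsepower = 745.69987 W, so 0.531 W = 0.531 / 745.69987 = 0.00071208273 horsepower ≈ 0.0007121 horsepower (4 s.f.). Final answer: 0.0007121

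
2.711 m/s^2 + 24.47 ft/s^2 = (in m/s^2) 10.17. Check: 2.711 m/s^2 is already in m/s^2. 1 ft/s^2 = 0.3048 m/s^2, so 24.47 ft/s^2 = 24.47 * 0.3048 = 7.458456 m/s^2. Sum: 2.711 + 7.458456 = 10.169456 m/s^2. Result: 10.169456 m/s^2 ≈ 10.17 m/s^2 (4 s.f.).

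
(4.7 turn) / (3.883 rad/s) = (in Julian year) 1 turn = 6.2831853 rad, so 4.7 turn = 4.7 * 6.2831853 = 29.530971 rad. 3.883 rad/s is already in rad/s. Combine: 29.530971 rad / 3.883 rad/s = 7.6051947 s. 1 Julian year = 31557600 s, so 7.6051947 s = 7.6051947 / 31557600 = 2.4099408e-07 Julian year ≈ 2.41e-07 Julian year (4 s.f.). Final answer: 2.41e-07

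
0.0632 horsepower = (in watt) 47.13. Check: 1 horsepower = 745.69987 W, so 0.0632 horsepower = 0.0632 * 745.69987 = 47.128232 W. 47.128232 W = 47.128232 watt ≈ 47.13 watt (4 s.f.).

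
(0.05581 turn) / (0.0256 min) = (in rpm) 1 turn = 6.2831853 rad, so 0.05581 turn = 0.05581 * 6.2831853 = 0.35066457 rad. 1 min = 60 s, so 0.0256 min = 0.0256 * 60 = 1.536 s. Combine: 0.35066457 rad / 1.536 s = 0.22829725 rad/s. 1 rpm = 0.10471976 rad/s, so 0.22829725 rad/s = 0.22829725 / 0.10471976 = 2.1800781 rpm ≈ 2.18 rpm (4 s.f.). Final answer: 2.18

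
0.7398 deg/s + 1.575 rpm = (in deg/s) 1 deg/s = 0.017453293 rad/s, so 0.7398 deg/s = 0.7398 * 0.017453293 = 0.012911946 rad/s. 1 rpm = 0.10471976 rad/s, so 1.575 rpm = 1.575 * 0.10471976 = 0.16493361 rad/s. Sum: 0.012911946 + 0.16493361 = 0.17784556 rad/s. 1 deg/s = 0.017453293 rad/s, so 0.17784556 rad/s = 0.17784556 / 0.017453293 = 10.1898 deg/s ≈ 10.19 deg/s (4 s.f.). Final answer: 10.19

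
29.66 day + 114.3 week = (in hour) 1.991e+04. Check: 1 day = 86400 s, so 29.66 day = 29.66 * 86400 = 2562624 s. 1 week = 604800 s, so 114.3 week = 114.3 * 604800 = 69128640 s. Sum: 2562624 + 69128640 = 71691264 s. 1 hour = 3600 s, so 71691264 s = 71691264 / 3600 = 19914.24 hour ≈ 1.991e+04 hour (4 s.f.).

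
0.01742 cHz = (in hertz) 1 cHz = 0.01 Hz, so 0.01742 cHz = 0.01742 * 0.01 = 0.0001742 Hz. 0.0001742 Hz = 0.0001742 hertz. Final answer: 0.0001742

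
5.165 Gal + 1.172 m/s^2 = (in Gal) 122.4. Check: 1 Gal = 0.01 m/s^2, so 5.165 Gal = 5.165 * 0.01 = 0.05165 m/s^2. 1.172 m/s^2 is already in m/s^2. Sum: 0.05165 + 1.172 = 1.22365 m/s^2. 1 Gal = 0.01 m/s^2, so 1.22365 m/s^2 = 1.22365 / 0.01 = 122.365 Gal ≈ 122.4 Gal (4 s.f.).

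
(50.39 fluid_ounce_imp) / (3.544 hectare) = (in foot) 1.325e-07. Check: 1 fluid_ounce_imp = 2.8413063e-05 m^3, so 50.39 fluid_ounce_imp = 50.39 * 2.8413063e-05 = 0.0014317342 m^3. 1 hectare = 10000 m^2, so 3.544 hectare = 3.544 * 10000 = 35440 m^2. Combine: 0.0014317342 m^3 / 35440 m^2 = 4.0398821e-08 m. 1 foot = 0.3048 m, so 4.0398821e-08 m = 4.0398821e-08 / 0.3048 = 1.3254206e-07 foot ≈ 1.325e-07 foot (4 s.f.).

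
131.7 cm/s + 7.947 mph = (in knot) 9.466. Check: 1 cm/s = 0.01 m/s, so 131.7 cm/s = 131.7 * 0.01 = 1.317 m/s. 1 mph = 0.44704 m/s, so 7.947 mph = 7.947 * 0.44704 = 3.5526269 m/s. Sum: 1.317 + 3.5526269 = 4.8696269 m/s. 1 knot = 0.51444444 m/s, so 4.8696269 m/s = 4.8696269 / 0.51444444 = 9.4657974 knot ≈ 9.466 knot (4 s.f.).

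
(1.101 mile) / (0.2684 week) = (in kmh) 0.0393. Check: 1 mile = 1609.344 m, so 1.101 mile = 1.101 * 1609.344 = 1771.8877 m. 1 week = 604800 s, so 0.2684 week = 0.2684 * 604800 = 162328.32 s. Combine: 1771.8877 m / 162328.32 s = 0.010915457 m/s. 1 kmh = 0.27777778 m/s, so 0.010915457 m/s = 0.010915457 / 0.27777778 = 0.039295644 kmh ≈ 0.0393 kmh (4 s.f.).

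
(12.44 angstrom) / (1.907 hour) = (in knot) 3.522e-13. Check: 1 angstrom = 1e-10 m, so 12.44 angstrom = 12.44 * 1e-10 = 1.244e-09 m. 1 hour = 3600 s, so 1.907 hour = 1.907 * 3600 = 6865.2 s. Combine: 1.244e-09 m / 6865.2 s = 1.8120375e-13 m/s. 1 knot = 0.51444444 m/s, so 1.8120375e-13 m/s = 1.8120375e-13 / 0.51444444 = 3.5223192e-13 knot ≈ 3.522e-13 knot (4 s.f.).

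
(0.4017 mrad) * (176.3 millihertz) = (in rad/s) 7.082e-05. Check: 1 mrad = 0.001 rad, so 0.4017 mrad = 0.4017 * 0.001 = 0.0004017 rad. 1 millihertz = 0.001 Hz, so 176.3 millihertz = 176.3 * 0.001 = 0.1763 Hz. Combine: 0.0004017 rad * 0.1763 Hz = 7.081971e-05 rad/s. Result: 7.081971e-05 rad/s ≈ 7.082e-05 rad/s (4 s.f.).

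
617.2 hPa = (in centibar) 61.72. Check: 1 hPa = 100 Pa, so 617.2 hPa = 617.2 * 100 = 61720 Pa. 1 centibar = 1000 Pa, so 61720 Pa = 61720 / 1000 = 61.72 centibar.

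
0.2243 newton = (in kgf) 0.2243 newton = 0.2243 N. 1 kgf = 9.80665 N, so 0.2243 N = 0.2243 / 9.80665 = 0.022872235 kgf ≈ 0.02287 kgf (4 s.f.). Final answer: 0.02287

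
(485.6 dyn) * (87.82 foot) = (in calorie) 0.03107. Check: 1 dyn = 1e-05 N, so 485.6 dyn = 485.6 * 1e-05 = 0.004856 N. 1 foot = 0.3048 m, so 87.82 foot = 87.82 * 0.3048 = 26.767536 m. Combine: 0.004856 N * 26.767536 m = 0.12998315 J. 1 calorie = 4.184 J, so 0.12998315 J = 0.12998315 / 4.184 = 0.03106672 calorie ≈ 0.03107 calorie (4 s.f.).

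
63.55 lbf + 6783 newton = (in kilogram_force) 720.5. Check: 1 lbf = 4.4482216 N, so 63.55 lbf = 63.55 * 4.4482216 = 282.68448 N. 6783 newton = 6783 N. Sum: 282.68448 + 6783 = 7065.6845 N. 1 kilogram_force = 9.80665 N, so 7065.6845 N = 7065.6845 / 9.80665 = 720.4993 kilogram_force ≈ 720.5 kilogram_force (4 s.f.).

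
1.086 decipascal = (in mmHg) 0.0008146. Check: 1 decipascal = 0.1 Pa, so 1.086 decipascal = 1.086 * 0.1 = 0.1086 Pa. 1 mmHg = 133.32237 Pa, so 0.1086 Pa = 0.1086 / 133.32237 = 0.00081456699 mmHg ≈ 0.0008146 mmHg (4 s.f.).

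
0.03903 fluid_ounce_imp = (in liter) 0.001109. Check: 1 fluid_ounce_imp = 2.8413063e-05 m^3, so 0.03903 fluid_ounce_imp = 0.03903 * 2.8413063e-05 = 1.1089618e-06 m^3. 1 liter = 0.001 m^3, so 1.1089618e-06 m^3 = 1.1089618e-06 / 0.001 = 0.0011089618 liter ≈ 0.001109 liter (4 s.f.).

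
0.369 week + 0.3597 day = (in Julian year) 1 week = 604800 s, so 0.369 week = 0.369 * 604800 = 223171.2 s. 1 day = 86400 s, so 0.3597 day = 0.3597 * 86400 = 31078.08 s. Sum: 223171.2 + 31078.08 = 254249.28 s. 1 Julian year = 31557600 s, so 254249.28 s = 254249.28 / 31557600 = 0.0080566735 Julian year ≈ 0.008057 Julian year (4 s.f.). Final answer: 0.008057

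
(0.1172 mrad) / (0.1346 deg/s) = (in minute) 0.0008315. Check: 1 mrad = 0.001 rad, so 0.1172 mrad = 0.1172 * 0.001 = 0.0001172 rad. 1 deg/s = 0.017453293 rad/s, so 0.1346 deg/s = 0.1346 * 0.017453293 = 0.0023492132 rad/s. Combine: 0.0001172 rad / 0.0023492132 rad/s = 0.049889044 s. 1 minute = 60 s, so 0.049889044 s = 0.049889044 / 60 = 0.00083148407 minute ≈ 0.0008315 minute (4 s.f.).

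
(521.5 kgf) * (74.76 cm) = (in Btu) 3.624. Check: 1 kgf = 9.80665 N, so 521.5 kgf = 521.5 * 9.80665 = 5114.168 N. 1 cm = 0.01 m, so 74.76 cm = 74.76 * 0.01 = 0.7476 m. Combine: 5114.168 N * 0.7476 m = 3823.352 J. 1 Btu = 1055.0559 J, so 3823.352 J = 3823.352 / 1055.0559 = 3.6238385 Btu ≈ 3.624 Btu (4 s.f.).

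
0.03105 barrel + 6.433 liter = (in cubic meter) 1 barrel = 0.15898729 m^3, so 0.03105 barrel = 0.03105 * 0.15898729 = 0.0049365555 m^3. 1 liter = 0.001 m^3, so 6.433 liter = 6.433 * 0.001 = 0.006433 m^3. Sum: 0.0049365555 + 0.006433 = 0.011369556 m^3. 0.011369556 m^3 = 0.011369556 cubic meter ≈ 0.01137 cubic meter (4 s.f.). Final answer: 0.01137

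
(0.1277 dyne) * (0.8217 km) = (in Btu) 1 dyne = 1e-05 N, so 0.1277 dyne = 0.1277 * 1e-05 = 1.277e-06 N. 1 km = 1000 m, so 0.8217 km = 0.8217 * 1000 = 821.7 m. Combine: 1.277e-06 N * 821.7 m = 0.0010493109 J. 1 Btu = 1055.0559 J, so 0.0010493109 J = 0.0010493109 / 1055.0559 = 9.9455484e-07 Btu ≈ 9.946e-07 Btu (4 s.f.). Final answer: 9.946e-07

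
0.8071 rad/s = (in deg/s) 1 deg/s = 0.017453293 rad/s, so 0.8071 rad/s = 0.8071 / 0.017453293 = 46.243424 deg/s ≈ 46.24 deg/s (4 s.f.). Final answer: 46.24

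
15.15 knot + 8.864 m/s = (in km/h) 1 knot = 0.51444444 m/s, so 15.15 knot = 15.15 * 0.51444444 = 7.7938333 m/s. 8.864 m/s is already in m/s. Sum: 7.7938333 + 8.864 = 16.657833 m/s. 1 km/h = 0.27777778 m/s, so 16.657833 m/s = 16.657833 / 0.27777778 = 59.9682 km/h ≈ 59.97 km/h (4 s.f.). Final answer: 59.97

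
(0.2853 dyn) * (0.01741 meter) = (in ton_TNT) 1.187e-17. Check: 1 dyn = 1e-05 N, so 0.2853 dyn = 0.2853 * 1e-05 = 2.853e-06 N. 0.01741 meter = 0.01741 m. Combine: 2.853e-06 N * 0.01741 m = 4.967073e-08 J. 1 ton_TNT = 4.184e+09 J, so 4.967073e-08 J = 4.967073e-08 / 4.184e+09 = 1.1871589e-17 ton_TNT ≈ 1.187e-17 ton_TNT (4 s.f.).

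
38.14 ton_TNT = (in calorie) 1 ton_TNT = 4.184e+09 J, so 38.14 ton_TNT = 38.14 * 4.184e+09 = 1.5957776e+11 J. 1 calorie = 4.184 J, so 1.5957776e+11 J = 1.5957776e+11 / 4.184 = 3.814e+10 calorie. Final answer: 3.814e+10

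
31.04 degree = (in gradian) 34.49. Check: 1 degree = 0.017453293 rad, so 31.04 degree = 31.04 * 0.017453293 = 0.5417502 rad. 1 gradian = 0.015707963 rad, so 0.5417502 rad = 0.5417502 / 0.015707963 = 34.488889 gradian ≈ 34.49 gradian (4 s.f.).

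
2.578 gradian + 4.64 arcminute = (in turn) 1 gradian = 0.015707963 rad, so 2.578 gradian = 2.578 * 0.015707963 = 0.040495129 rad. 1 arcminute = 0.00029088821 rad, so 4.64 arcminute = 4.64 * 0.00029088821 = 0.0013497213 rad. Sum: 0.040495129 + 0.0013497213 = 0.041844851 rad. 1 turn = 6.2831853 rad, so 0.041844851 rad = 0.041844851 / 6.2831853 = 0.0066598148 turn ≈ 0.00666 turn (4 s.f.). Final answer: 0.00666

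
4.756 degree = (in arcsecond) 1 degree = 0.017453293 rad, so 4.756 degree = 4.756 * 0.017453293 = 0.083007859 rad. 1 arcsecond = 4.8481368e-06 rad, so 0.083007859 rad = 0.083007859 / 4.8481368e-06 = 17121.6 arcsecond ≈ 1.712e+04 arcsecond (4 s.f.). Final answer: 1.712e+04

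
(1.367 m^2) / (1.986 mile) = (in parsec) 1.386e-20. Check: 1.367 m^2 is already in m^2. 1 mile = 1609.344 m, so 1.986 mile = 1.986 * 1609.344 = 3196.1572 m. Combine: 1.367 m^2 / 3196.1572 m = 0.00042770112 m. 1 parsec = 3.0856776e+16 m, so 0.00042770112 m = 0.00042770112 / 3.0856776e+16 = 1.3860849e-20 parsec ≈ 1.386e-20 parsec (4 s.f.).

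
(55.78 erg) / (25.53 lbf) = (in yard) 5.372e-08. Check: 1 erg = 1e-07 J, so 55.78 erg = 55.78 * 1e-07 = 5.578e-06 J. 1 lbf = 4.4482216 N, so 25.53 lbf = 25.53 * 4.4482216 = 113.5631 N. Combine: 5.578e-06 J / 113.5631 N = 4.9118068e-08 m. 1 yard = 0.9144 m, so 4.9118068e-08 m = 4.9118068e-08 / 0.9144 = 5.3716173e-08 yard ≈ 5.372e-08 yard (4 s.f.).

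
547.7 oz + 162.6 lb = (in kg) 1 oz = 0.028349523 kg, so 547.7 oz = 547.7 * 0.028349523 = 15.527034 kg. 1 lb = 0.45359237 kg, so 162.6 lb = 162.6 * 0.45359237 = 73.754119 kg. Sum: 15.527034 + 73.754119 = 89.281153 kg. Result: 89.281153 kg ≈ 89.28 kg (4 s.f.). Final answer: 89.28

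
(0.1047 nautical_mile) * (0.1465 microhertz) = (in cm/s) 0.002841. Check: 1 nautical_mile = 1852 m, so 0.1047 nautical_mile = 0.1047 * 1852 = 193.9044 m. 1 microhertz = 1e-06 Hz, so 0.1465 microhertz = 0.1465 * 1e-06 = 1.465e-07 Hz. Combine: 193.9044 m * 1.465e-07 Hz = 2.8406995e-05 m/s. 1 cm/s = 0.01 m/s, so 2.8406995e-05 m/s = 2.8406995e-05 / 0.01 = 0.0028406995 cm/s ≈ 0.002841 cm/s (4 s.f.).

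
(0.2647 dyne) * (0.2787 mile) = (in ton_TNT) 2.838e-13. Check: 1 dyne = 1e-05 N, so 0.2647 dyne = 0.2647 * 1e-05 = 2.647e-06 N. 1 mile = 1609.344 m, so 0.2787 mile = 0.2787 * 1609.344 = 448.52417 m. Combine: 2.647e-06 N * 448.52417 m = 0.0011872435 J. 1 ton_TNT = 4.184e+09 J, so 0.0011872435 J = 0.0011872435 / 4.184e+09 = 2.83758e-13 ton_TNT ≈ 2.838e-13 ton_TNT (4 s.f.).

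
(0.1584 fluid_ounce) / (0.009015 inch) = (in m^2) 1 fluid_ounce = 2.957353e-05 m^3, so 0.1584 fluid_ounce = 0.1584 * 2.957353e-05 = 4.6844471e-06 m^3. 1 inch = 0.0254 m, so 0.009015 inch = 0.009015 * 0.0254 = 0.000228981 m. Combine: 4.6844471e-06 m^3 / 0.000228981 m = 0.020457798 m^2. Result: 0.020457798 m^2 ≈ 0.02046 m^2 (4 s.f.). Final answer: 0.02046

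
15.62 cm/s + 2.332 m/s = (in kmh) 1 cm/s = 0.01 m/s, so 15.62 cm/s = 15.62 * 0.01 = 0.1562 m/s. 2.332 m/s is already in m/s. Sum: 0.1562 + 2.332 = 2.4882 m/s. 1 kmh = 0.27777778 m/s, so 2.4882 m/s = 2.4882 / 0.27777778 = 8.95752 kmh ≈ 8.958 kmh (4 s.f.). Final answer: 8.958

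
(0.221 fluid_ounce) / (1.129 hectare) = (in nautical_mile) 1 fluid_ounce = 2.957353e-05 m^3, so 0.221 fluid_ounce = 0.221 * 2.957353e-05 = 6.53575e-06 m^3. 1 hectare = 10000 m^2, so 1.129 hectare = 1.129 * 10000 = 11290 m^2. Combine: 6.53575e-06 m^3 / 11290 m^2 = 5.7889726e-10 m. 1 nautical_mile = 1852 m, so 5.7889726e-10 m = 5.7889726e-10 / 1852 = 3.1257951e-13 nautical_mile ≈ 3.126e-13 nautical_mile (4 s.f.). Final answer: 3.126e-13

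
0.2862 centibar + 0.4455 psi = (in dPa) 1 centibar = 1000 Pa, so 0.2862 centibar = 0.2862 * 1000 = 286.2 Pa. 1 psi = 6894.7573 Pa, so 0.4455 psi = 0.4455 * 6894.7573 = 3071.6144 Pa. Sum: 286.2 + 3071.6144 = 3357.8144 Pa. 1 dPa = 0.1 Pa, so 3357.8144 Pa = 3357.8144 / 0.1 = 33578.144 dPa ≈ 3.358e+04 dPa (4 s.f.). Final answer: 3.358e+04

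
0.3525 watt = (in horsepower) 0.0004727. Check: 0.3525 watt = 0.3525 W. 1 horsepower = 745.69987 W, so 0.3525 W = 0.3525 / 745.69987 = 0.00047271029 horsepower ≈ 0.0004727 horsepower (4 s.f.).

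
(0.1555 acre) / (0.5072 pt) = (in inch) 1.385e+08. Check: 1 acre = 4046.8564 m^2, so 0.1555 acre = 0.1555 * 4046.8564 = 629.28617 m^2. 1 pt = 0.00035277778 m, so 0.5072 pt = 0.5072 * 0.00035277778 = 0.00017892889 m. Combine: 629.28617 m^2 / 0.00017892889 m = 3516962.4 m. 1 inch = 0.0254 m, so 3516962.4 m = 3516962.4 / 0.0254 = 1.3846309e+08 inch ≈ 1.385e+08 inch (4 s.f.).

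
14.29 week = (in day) 100. Check: 1 week = 604800 s, so 14.29 week = 14.29 * 604800 = 8642592 s. 1 day = 86400 s, so 8642592 s = 8642592 / 86400 = 100.03 day ≈ 100 day (4 s.f.).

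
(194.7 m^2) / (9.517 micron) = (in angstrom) 2.046e+17. Check: 194.7 m^2 is already in m^2. 1 micron = 1e-06 m, so 9.517 micron = 9.517 * 1e-06 = 9.517e-06 m. Combine: 194.7 m^2 / 9.517e-06 m = 20458128 m. 1 angstrom = 1e-10 m, so 20458128 m = 20458128 / 1e-10 = 2.0458128e+17 angstrom ≈ 2.046e+17 angstrom (4 s.f.).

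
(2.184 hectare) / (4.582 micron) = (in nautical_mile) 1 hectare = 10000 m^2, so 2.184 hectare = 2.184 * 10000 = 21840 m^2. 1 micron = 1e-06 m, so 4.582 micron = 4.582 * 1e-06 = 4.582e-06 m. Combine: 21840 m^2 / 4.582e-06 m = 4.7664775e+09 m. 1 nautical_mile = 1852 m, so 4.7664775e+09 m = 4.7664775e+09 / 1852 = 2573692 nautical_mile ≈ 2.574e+06 nautical_mile (4 s.f.). Final answer: 2.574e+06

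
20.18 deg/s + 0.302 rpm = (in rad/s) 0.3838. Check: 1 deg/s = 0.017453293 rad/s, so 20.18 deg/s = 20.18 * 0.017453293 = 0.35220744 rad/s. 1 rpm = 0.10471976 rad/s, so 0.302 rpm = 0.302 * 0.10471976 = 0.031625366 rad/s. Sum: 0.35220744 + 0.031625366 = 0.38383281 rad/s. Result: 0.38383281 rad/s ≈ 0.3838 rad/s (4 s.f.).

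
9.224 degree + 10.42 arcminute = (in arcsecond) 1 degree = 0.017453293 rad, so 9.224 degree = 9.224 * 0.017453293 = 0.16098917 rad. 1 arcminute = 0.00029088821 rad, so 10.42 arcminute = 10.42 * 0.00029088821 = 0.0030310551 rad. Sum: 0.16098917 + 0.0030310551 = 0.16402023 rad. 1 arcsecond = 4.8481368e-06 rad, so 0.16402023 rad = 0.16402023 / 4.8481368e-06 = 33831.6 arcsecond ≈ 3.383e+04 arcsecond (4 s.f.). Final answer: 3.383e+04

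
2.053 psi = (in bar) 0.1415. Check: 1 psi = 6894.7573 Pa, so 2.053 psi = 2.053 * 6894.7573 = 14154.937 Pa. 1 bar = 100000 Pa, so 14154.937 Pa = 14154.937 / 100000 = 0.14154937 bar ≈ 0.1415 bar (4 s.f.).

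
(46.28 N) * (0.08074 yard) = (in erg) 3.417e+07. Check: 46.28 N is already in N. 1 yard = 0.9144 m, so 0.08074 yard = 0.08074 * 0.9144 = 0.073828656 m. Combine: 46.28 N * 0.073828656 m = 3.4167902 J. 1 erg = 1e-07 J, so 3.4167902 J = 3.4167902 / 1e-07 = 34167902 erg ≈ 3.417e+07 erg (4 s.f.).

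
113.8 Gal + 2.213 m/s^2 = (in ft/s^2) 1 Gal = 0.01 m/s^2, so 113.8 Gal = 113.8 * 0.01 = 1.138 m/s^2. 2.213 m/s^2 is already in m/s^2. Sum: 1.138 + 2.213 = 3.351 m/s^2. 1 ft/s^2 = 0.3048 m/s^2, so 3.351 m/s^2 = 3.351 / 0.3048 = 10.994094 ft/s^2 ≈ 10.99 ft/s^2 (4 s.f.). Final answer: 10.99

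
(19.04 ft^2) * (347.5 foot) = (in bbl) 1 ft^2 = 0.09290304 m^2, so 19.04 ft^2 = 19.04 * 0.09290304 = 1.7688739 m^2. 1 foot = 0.3048 m, so 347.5 foot = 347.5 * 0.3048 = 105.918 m. Combine: 1.7688739 m^2 * 105.918 m = 187.35558 m^3. 1 bbl = 0.15898729 m^3, so 187.35558 m^3 = 187.35558 / 0.15898729 = 1178.4312 bbl ≈ 1178 bbl (4 s.f.). Final answer: 1178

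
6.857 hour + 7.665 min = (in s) 1 hour = 3600 s, so 6.857 hour = 6.857 * 3600 = 24685.2 s. 1 min = 60 s, so 7.665 min = 7.665 * 60 = 459.9 s. Sum: 24685.2 + 459.9 = 25145.1 s. Result: 25145.1 s ≈ 2.515e+04 s (4 s.f.). Final answer: 2.515e+04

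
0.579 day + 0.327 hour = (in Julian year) 1 day = 86400 s, so 0.579 day = 0.579 * 86400 = 50025.6 s. 1 hour = 3600 s, so 0.327 hour = 0.327 * 3600 = 1177.2 s. Sum: 50025.6 + 1177.2 = 51202.8 s. 1 Julian year = 31557600 s, so 51202.8 s = 51202.8 / 31557600 = 0.0016225188 Julian year ≈ 0.001623 Julian year (4 s.f.). Final answer: 0.001623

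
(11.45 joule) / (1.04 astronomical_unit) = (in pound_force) 11.45 joule = 11.45 J. 1 astronomical_unit = 1.4959787e+11 m, so 1.04 astronomical_unit = 1.04 * 1.4959787e+11 = 1.5558179e+11 m. Combine: 11.45 J / 1.5558179e+11 m = 7.3594733e-11 N. 1 pound_force = 4.4482216 N, so 7.3594733e-11 N = 7.3594733e-11 / 4.4482216 = 1.6544754e-11 pound_force ≈ 1.654e-11 pound_force (4 s.f.). Final answer: 1.654e-11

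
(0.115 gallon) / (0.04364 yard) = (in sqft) 0.1174. Check: 1 gallon = 0.0037854118 m^3, so 0.115 gallon = 0.115 * 0.0037854118 = 0.00043532236 m^3. 1 yard = 0.9144 m, so 0.04364 yard = 0.04364 * 0.9144 = 0.039904416 m. Combine: 0.00043532236 m^3 / 0.039904416 m = 0.010909127 m^2. 1 sqft = 0.09290304 m^2, so 0.010909127 m^2 = 0.010909127 / 0.09290304 = 0.11742487 sqft ≈ 0.1174 sqft (4 s.f.).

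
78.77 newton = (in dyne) 7.877e+06. Check: 78.77 newton = 78.77 N. 1 dyne = 1e-05 N, so 78.77 N = 78.77 / 1e-05 = 7877000 dyne ≈ 7.877e+06 dyne (4 s.f.).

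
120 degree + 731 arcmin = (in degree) 1 degree = 0.017453293 rad, so 120 degree = 120 * 0.017453293 = 2.0943951 rad. 1 arcmin = 0.00029088821 rad, so 731 arcmin = 731 * 0.00029088821 = 0.21263928 rad. Sum: 2.0943951 + 0.21263928 = 2.3070344 rad. 1 degree = 0.017453293 rad, so 2.3070344 rad = 2.3070344 / 0.017453293 = 132.18333 degree ≈ 132.2 degree (4 s.f.). Final answer: 132.2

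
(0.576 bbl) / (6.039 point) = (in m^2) 1 bbl = 0.15898729 m^3, so 0.576 bbl = 0.576 * 0.15898729 = 0.091576682 m^3. 1 point = 0.00035277778 m, so 6.039 point = 6.039 * 0.00035277778 = 0.002130425 m. Combine: 0.091576682 m^3 / 0.002130425 m = 42.985171 m^2. Result: 42.985171 m^2 ≈ 42.99 m^2 (4 s.f.). Final answer: 42.99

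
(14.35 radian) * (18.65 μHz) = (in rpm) 14.35 radian = 14.35 rad. 1 μHz = 1e-06 Hz, so 18.65 μHz = 18.65 * 1e-06 = 1.865e-05 Hz. Combine: 14.35 rad * 1.865e-05 Hz = 0.0002676275 rad/s. 1 rpm = 0.10471976 rad/s, so 0.0002676275 rad/s = 0.0002676275 / 0.10471976 = 0.0025556544 rpm ≈ 0.002556 rpm (4 s.f.). Final answer: 0.002556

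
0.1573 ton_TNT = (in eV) 4.108e+27. Check: 1 ton_TNT = 4.184e+09 J, so 0.1573 ton_TNT = 0.1573 * 4.184e+09 = 6.581432e+08 J. 1 eV = 1.6021766e-19 J, so 6.581432e+08 J = 6.581432e+08 / 1.6021766e-19 = 4.1078068e+27 eV ≈ 4.108e+27 eV (4 s.f.).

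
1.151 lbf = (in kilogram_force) 0.5221. Check: 1 lbf = 4.4482216 N, so 1.151 lbf = 1.151 * 4.4482216 = 5.1199031 N. 1 kilogram_force = 9.80665 N, so 5.1199031 N = 5.1199031 / 9.80665 = 0.52208482 kilogram_force ≈ 0.5221 kilogram_force (4 s.f.).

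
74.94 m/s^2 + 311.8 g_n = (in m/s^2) 74.94 m/s^2 is already in m/s^2. 1 g_n = 9.80665 m/s^2, so 311.8 g_n = 311.8 * 9.80665 = 3057.7135 m/s^2. Sum: 74.94 + 3057.7135 = 3132.6535 m/s^2. Result: 3132.6535 m/s^2 ≈ 3133 m/s^2 (4 s.f.). Final answer: 3133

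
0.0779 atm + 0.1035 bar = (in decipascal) 1 atm = 101325 Pa, so 0.0779 atm = 0.0779 * 101325 = 7893.2175 Pa. 1 bar = 100000 Pa, so 0.1035 bar = 0.1035 * 100000 = 10350 Pa. Sum: 7893.2175 + 10350 = 18243.217 Pa. 1 decipascal = 0.1 Pa, so 18243.217 Pa = 18243.217 / 0.1 = 182432.17 decipascal ≈ 1.824e+05 decipascal (4 s.f.). Final answer: 1.824e+05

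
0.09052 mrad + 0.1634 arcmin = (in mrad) 1 mrad = 0.001 rad, so 0.09052 mrad = 0.09052 * 0.001 = 9.052e-05 rad. 1 arcmin = 0.00029088821 rad, so 0.1634 arcmin = 0.1634 * 0.00029088821 = 4.7531133e-05 rad. Sum: 9.052e-05 + 4.7531133e-05 = 0.00013805113 rad. 1 mrad = 0.001 rad, so 0.00013805113 rad = 0.00013805113 / 0.001 = 0.13805113 mrad ≈ 0.1381 mrad (4 s.f.). Final answer: 0.1381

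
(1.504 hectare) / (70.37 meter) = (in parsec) 6.926e-15. Check: 1 hectare = 10000 m^2, so 1.504 hectare = 1.504 * 10000 = 15040 m^2. 70.37 meter = 70.37 m. Combine: 15040 m^2 / 70.37 m = 213.72744 m. 1 parsec = 3.0856776e+16 m, so 213.72744 m = 213.72744 / 3.0856776e+16 = 6.9264346e-15 parsec ≈ 6.926e-15 parsec (4 s.f.).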